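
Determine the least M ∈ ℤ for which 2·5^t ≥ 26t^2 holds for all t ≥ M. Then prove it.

M = 3

At t = 2: 50 < 104, so the inequality fails and M ≥ 3. We prove 2·5^t ≥ 26t^2 for all t ≥ 3.
When t = 3: 2·5^t = 250 and 26t^2 = 234, so 250 ≥ 234.
Suppose the result is true for t = p, so 2·5^p ≥ 26p^2.
Then 2·5^(p + 1) = 5·(2·5^p) ≥ 5·(26p^2).
Also, for p ≥ 3 we have 5·(26p^2) ≥ 26(p+1)^2, since 5 ≥ (1 + 1/p)^2 for all p ≥ 3.
Combining, 2·5^(p + 1) ≥ 26(p+1)^2.
By induction, the statement is established for all t ≥ 3.
Hence the smallest such M is 3.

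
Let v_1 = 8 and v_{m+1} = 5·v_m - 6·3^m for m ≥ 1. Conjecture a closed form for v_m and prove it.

Computing the first terms: v_1 = 8, v_2 = 22, v_3 = 56. This suggests v_m = 3^(m + 1) - 5^(m - 1).
Base step (m = 1): the formula gives 8 = 8 = v_1.
Suppose the result is true for m = j, so v_j = 3^(j + 1) - 5^(j - 1).
Then v_{j+1} = 5·v_j - 6·3^j = 5·(3^(j + 1) - 5^(j - 1)) - 6·3^j = 3^(j + 2) - 5^j = 3^((j+1) + 1) - 5^((j+1) - 1),
which is the claimed formula at m = j+1.
By induction, the statement is established for all m ≥ 1.

v_m = 3^(m + 1) - 5^(m - 1)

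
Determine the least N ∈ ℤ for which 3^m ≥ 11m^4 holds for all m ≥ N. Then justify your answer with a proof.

N = 11

At m = 10: 59049 < 110000, so the inequality fails and N ≥ 11. We prove 3^m ≥ 11m^4 for all m ≥ 11.
When m = 11: 3^m = 177147 and 11m^4 = 161051, so 177147 ≥ 161051.
Suppose the result is true for m = r, so 3^r ≥ 11r^4.
Then 3^(r + 1) = 3·(3^r) ≥ 3·(11r^4).
Also, for r ≥ 11 we have 3·(11r^4) ≥ 11(r+1)^4, since 3 ≥ (1 + 1/r)^4 for all r ≥ 11.
Combining, 3^(r + 1) ≥ 11(r+1)^4.
This completes the induction.
Hence the smallest such N is 11.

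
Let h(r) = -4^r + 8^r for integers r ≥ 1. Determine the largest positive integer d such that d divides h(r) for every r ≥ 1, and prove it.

Computing the first values: h(1) = 4 and h(2) = 48; gcd(4, 48) = 4, so d ≤ 4.
We prove 4 | -4^r + 8^r for all r ≥ 1 by induction on r.
When r = 1: h(1) = 4 = 4·(1), so 4 | h(1).
Inductive step: assume the claim holds for r = k, i.e. 4 | h(k). Then
8^{k+1} − 4^{k+1} = 8·8^k − 4·4^k = 8·(8^k − 4^k) + (4)·4^k. The first term is divisible by 4 by the inductive hypothesis, and the second term (4)·4^k is divisible by 4 since 4 | 4. Hence 4 | h(k+1).
Hence, by induction on r, the claim holds for every r ≥ 1.
Therefore the largest such d is 4.

d = 4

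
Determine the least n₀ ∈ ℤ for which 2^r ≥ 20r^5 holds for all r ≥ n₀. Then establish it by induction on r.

At r = 28: 268435456 < 344207360, so the inequality fails and n₀ ≥ 29. We prove 2^r ≥ 20r^5 for all r ≥ 29.
For the base case r = 29: 2^r = 536870912 and 20r^5 = 410222980, so 536870912 ≥ 410222980.
Inductive step: suppose the statement holds for some p ≥ 29, so 2^p ≥ 20p^5.
Then 2^(p + 1) = 2·(2^p) ≥ 2·(20p^5).
Also, for p ≥ 29 we have 2·(20p^5) ≥ 20(p+1)^5, since 2 ≥ (1 + 1/p)^5 for all p ≥ 29.
Combining, 2^(p + 1) ≥ 20(p+1)^5.
Hence, by induction on r, the claim holds for every r ≥ 29.
Hence the smallest such n₀ is 29.

n₀ = 29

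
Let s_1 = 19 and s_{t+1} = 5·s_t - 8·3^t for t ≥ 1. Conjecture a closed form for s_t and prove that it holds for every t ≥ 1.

Computing the first terms: s_1 = 19, s_2 = 71, s_3 = 283. This suggests s_t = 4·3^t + 7·5^(t - 1).
For the base case t = 1: the formula gives 19 = 19 = s_1.
Inductive step: assume the claim holds for t = r, so s_r = 4·3^r + 7·5^(r - 1).
Then s_{r+1} = 5·s_r - 8·3^r = 5·(4·3^r + 7·5^(r - 1)) - 8·3^r = 4·3^(r + 1) + 7·5^r = 4·3^(r+1) + 7·5^((r+1) - 1),
which is the claimed formula at t = r+1.
This completes the induction.

s_t = 4·3^t + 7·5^(t - 1)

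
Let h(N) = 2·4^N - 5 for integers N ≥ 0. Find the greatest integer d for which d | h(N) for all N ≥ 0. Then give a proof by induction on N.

d = 3

Computing the first values: h(0) = -3 and h(1) = 3; gcd(-3, 3) = 3, so d ≤ 3.
We prove 3 | 2·4^N - 5 for all N ≥ 0 by induction on N.
When N = 0: h(0) = -3 = 3·(-1), so 3 | h(0).
Inductive step: assume the claim holds for N = i, i.e. 3 | h(i). Then
h(i+1) = 2·4^(i+1) - 5 = 4·(2·4^i - 5) + 15 = 4·h(i) + 15. The first term is divisible by 3 by the inductive hypothesis, and 15 is divisible by 3. Hence 3 | h(i+1).
This completes the induction.
Therefore the largest such d is 3.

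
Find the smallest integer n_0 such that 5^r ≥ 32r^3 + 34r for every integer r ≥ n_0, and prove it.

n_0 = 6

At r = 5: 3125 < 4170, so the inequality fails and n_0 ≥ 6. We prove 5^r ≥ 32r^3 + 34r for all r ≥ 6.
Base step (r = 6): 5^r = 15625 and 32r^3 + 34r = 7116, so 15625 ≥ 7116.
For the inductive step, assume it holds for an arbitrary k ≥ 6, so 5^k ≥ 32k^3 + 34k.
Then 5^(k + 1) = 5·(5^k) ≥ 5·(32k^3 + 34k).
Also, for k ≥ 6 we have 5·(32k^3 + 34k) ≥ 32(k+1)^3 + 34(k+1), since 5·(32k^3 + 34k) − (32(k+1)^3 + 34(k+1)) = 128k^3 - 96k^2 + 40k - 66, which is nonnegative for all k ≥ 6.
Combining, 5^(k + 1) ≥ 32(k+1)^3 + 34(k+1).
Hence, by induction on r, the claim holds for every r ≥ 6.
Hence the smallest such n_0 is 6.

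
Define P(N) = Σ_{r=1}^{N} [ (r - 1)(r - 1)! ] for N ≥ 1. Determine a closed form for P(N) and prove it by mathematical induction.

We claim P(N) = N! - 1 for all N ≥ 1.
When N = 1: P(1) = 0, and the closed form gives 0. They agree.
Inductive step: suppose the statement holds for some r ≥ 1, so P(r) = r! - 1.
Then P(r+1) = P(r) + (r·r!) = (r! - 1) + (r·r!).
Simplifying, P(r+1) = (r+1)! - 1,
which is the closed form with N = r+1.
This completes the induction.

P(N) = N! - 1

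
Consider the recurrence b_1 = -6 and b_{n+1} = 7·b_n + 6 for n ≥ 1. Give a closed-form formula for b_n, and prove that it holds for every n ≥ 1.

Computing the first terms: b_1 = -6, b_2 = -36, b_3 = -246. This suggests b_n = -5·7^(n - 1) - 1.
Base step (n = 1): the formula gives -6 = -6 = b_1.
For the inductive step, assume it holds for an arbitrary r ≥ 1, so b_r = -5·7^(r - 1) - 1.
Then b_{r+1} = 7·b_r + 6 = 7·(-5·7^(r - 1) - 1) + 6 = -5·7^r - 1 = -5·7^((r+1) - 1) - 1,
which is the claimed formula at n = r+1.
This completes the induction.

b_n = -5·7^(n - 1) - 1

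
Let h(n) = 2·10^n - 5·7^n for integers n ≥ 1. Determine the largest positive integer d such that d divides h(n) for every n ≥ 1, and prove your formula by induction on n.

d = 15

Computing the first values: h(1) = -15 and h(2) = -45; gcd(-15, -45) = 15, so d ≤ 15.
We prove 15 | 2·10^n - 5·7^n for all n ≥ 1 by induction on n.
When n = 1: h(1) = -15 = 15·(-1), so 15 | h(1).
Inductive step: assume the claim holds for n = p, i.e. 15 | h(p). Then
h(p+1) − 10·h(p) = (2·10^(p+1) - 5·7^(p+1)) − 10·(2·10^p - 5·7^p) = (-5)·7^p·(7 − 10) = (15)·7^p. Since 15 | h(p) by the inductive hypothesis, 15 | 10·h(p); and 15 | 15 since 15 = 15·1. Therefore 15 | h(p+1).
This completes the induction.
Therefore the largest such d is 15.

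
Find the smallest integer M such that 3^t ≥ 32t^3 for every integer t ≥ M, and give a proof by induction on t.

M = 10

At t = 9: 19683 < 23328, so the inequality fails and M ≥ 10. We prove 3^t ≥ 32t^3 for all t ≥ 10.
Base case (t = 10): 3^t = 59049 and 32t^3 = 32000, so 59049 ≥ 32000.
Inductive step: suppose the statement holds for some m ≥ 10, so 3^m ≥ 32m^3.
Then 3^(m + 1) = 3·(3^m) ≥ 3·(32m^3).
Also, for m ≥ 10 we have 3·(32m^3) ≥ 32(m+1)^3, since 3 ≥ (1 + 1/m)^3 for all m ≥ 10.
Combining, 3^(m + 1) ≥ 32(m+1)^3.
This completes the induction.
Hence the smallest such M is 10.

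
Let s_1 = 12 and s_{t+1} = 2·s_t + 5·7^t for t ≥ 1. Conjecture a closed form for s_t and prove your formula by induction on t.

Computing the first terms: s_1 = 12, s_2 = 59, s_3 = 363. This suggests s_t = 5·2^(t - 1) + 7^t.
When t = 1: the formula gives 12 = 12 = s_1.
For the inductive step, assume it holds for an arbitrary k ≥ 1, so s_k = 5·2^(k - 1) + 7^k.
Then s_{k+1} = 2·s_k + 5·7^k = 2·(5·2^(k - 1) + 7^k) + 5·7^k = 5·2^k + 7^(k + 1) = 5·2^((k+1) - 1) + 7^(k+1),
which is the claimed formula at t = k+1.
By induction, the statement is established for all t ≥ 1.

s_t = 5·2^(t - 1) + 7^t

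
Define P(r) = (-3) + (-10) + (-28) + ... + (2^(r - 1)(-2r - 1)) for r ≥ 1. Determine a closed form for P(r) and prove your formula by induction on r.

We claim P(r) = 2^r(-2r + 1) - 1 for all r ≥ 1.
Base step (r = 1): P(1) = -3, and the closed form gives -3. They agree.
Suppose the result is true for r = i, so P(i) = 2^i(-2i + 1) - 1.
Then P(i+1) = P(i) + (2^i(-2i - 3)) = (2^i(-2i + 1) - 1) + (2^i(-2i - 3)).
Simplifying, P(i+1) = -4·2^i·i - 2·2^i - 1 = 2^(i+1)(-2(i+1) + 1) - 1,
which is the closed form with r = i+1.
By the principle of mathematical induction, the result holds for all r ≥ 1.

P(r) = 2^r(-2r + 1) - 1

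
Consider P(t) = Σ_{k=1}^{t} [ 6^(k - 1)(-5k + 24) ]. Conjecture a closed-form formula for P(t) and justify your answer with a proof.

We claim P(t) = 6^t(-t + 5) - 5 for all t ≥ 1.
Base step (t = 1): P(1) = 19, and the closed form gives 19. They agree.
For the inductive step, assume it holds for an arbitrary k ≥ 1, so P(k) = 6^k(-k + 5) - 5.
Then P(k+1) = P(k) + (6^k(-5k + 19)) = (6^k(-k + 5) - 5) + (6^k(-5k + 19)).
Simplifying, P(k+1) = -6·6^k·k + 24·6^k - 5 = 6^(k+1)(-(k+1) + 5) - 5,
which is the closed form with t = k+1.
By the principle of mathematical induction, the result holds for all t ≥ 1.

P(t) = 6^t(-t + 5) - 5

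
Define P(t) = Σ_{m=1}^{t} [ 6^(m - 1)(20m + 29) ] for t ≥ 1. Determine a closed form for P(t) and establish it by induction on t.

P(t) = 6^t(4t + 5) - 5

We claim P(t) = 6^t(4t + 5) - 5 for all t ≥ 1.
When t = 1: P(1) = 49, and the closed form gives 49. They agree.
Inductive step: suppose the statement holds for some m ≥ 1, so P(m) = 6^m(4m + 5) - 5.
Then P(m+1) = P(m) + (6^m(20m + 49)) = (6^m(4m + 5) - 5) + (6^m(20m + 49)).
Simplifying, P(m+1) = 24·6^m·m + 54·6^m - 5 = 6^(m+1)(4(m+1) + 5) - 5,
which is the closed form with t = m+1.
Hence, by induction on t, the claim holds for every t ≥ 1.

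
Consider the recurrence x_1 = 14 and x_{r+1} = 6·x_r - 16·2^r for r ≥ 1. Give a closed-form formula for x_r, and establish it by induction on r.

x_r = 2^(r + 2) + 6^r

Computing the first terms: x_1 = 14, x_2 = 52, x_3 = 248. This suggests x_r = 2^(r + 2) + 6^r.
Base case (r = 1): the formula gives 14 = 14 = x_1.
For the inductive step, assume it holds for an arbitrary p ≥ 1, so x_p = 2^(p + 2) + 6^p.
Then x_{p+1} = 6·x_p - 16·2^p = 6·(2^(p + 2) + 6^p) - 16·2^p = 2^(p + 3) + 6^(p + 1) = 2^((p+1) + 2) + 6^(p+1),
which is the claimed formula at r = p+1.
By induction, the statement is established for all r ≥ 1.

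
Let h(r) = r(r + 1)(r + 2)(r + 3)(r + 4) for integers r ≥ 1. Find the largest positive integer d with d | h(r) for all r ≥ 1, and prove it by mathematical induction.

d = 120

Computing the first values: h(1) = 120 and h(2) = 720; gcd(120, 720) = 120, so d ≤ 120.
We prove 120 | r(r + 1)(r + 2)(r + 3)(r + 4) for all r ≥ 1 by induction on r.
For the base case r = 1: h(1) = 120 = 120·(1), so 120 | h(1).
Inductive step: assume the claim holds for r = m, i.e. 120 | h(m). Then
h(m+1) − h(m) = (m+1)·(m+2)·(m+3)·(m+4)·(m+5) − m·(m+1)·(m+2)·(m+3)·(m+4) = (m+1)·(m+2)·(m+3)·(m+4)·[(m+5) − m] = 5·(m+1)·(m+2)·(m+3)·(m+4). The product of 4 consecutive integers is divisible by (4)! = 24, so h(m+1) − h(m) is divisible by 5·24 = 120. By the inductive hypothesis 120 | h(m), hence 120 | h(m+1).
By the principle of mathematical induction, the result holds for all r ≥ 1.
Therefore the largest such d is 120.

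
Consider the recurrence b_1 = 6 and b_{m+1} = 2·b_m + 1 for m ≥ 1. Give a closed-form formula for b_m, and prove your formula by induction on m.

Computing the first terms: b_1 = 6, b_2 = 13, b_3 = 27. This suggests b_m = 7·2^(m - 1) - 1.
For the base case m = 1: the formula gives 6 = 6 = b_1.
Inductive step: suppose the statement holds for some i ≥ 1, so b_i = 7·2^(i - 1) - 1.
Then b_{i+1} = 2·b_i + 1 = 2·(7·2^(i - 1) - 1) + 1 = 7·2^i - 1 = 7·2^((i+1) - 1) - 1,
which is the claimed formula at m = i+1.
This completes the induction.

b_m = 7·2^(m - 1) - 1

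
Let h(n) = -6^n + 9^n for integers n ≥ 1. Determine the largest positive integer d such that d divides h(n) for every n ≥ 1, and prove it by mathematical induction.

d = 3

Computing the first values: h(1) = 3 and h(2) = 45; gcd(3, 45) = 3, so d ≤ 3.
We prove 3 | -6^n + 9^n for all n ≥ 1 by induction on n.
Base step (n = 1): h(1) = 3 = 3·(1), so 3 | h(1).
For the inductive step, assume it holds for an arbitrary k ≥ 1, i.e. 3 | h(k). Then
9^{k+1} − 6^{k+1} = 9·9^k − 6·6^k = 9·(9^k − 6^k) + (3)·6^k. The first term is divisible by 3 by the inductive hypothesis, and the second term (3)·6^k is divisible by 3 since 3 | 3. Hence 3 | h(k+1).
This completes the induction.
Therefore the largest such d is 3.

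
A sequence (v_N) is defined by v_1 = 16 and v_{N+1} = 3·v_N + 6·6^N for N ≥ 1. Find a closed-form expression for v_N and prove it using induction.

Computing the first terms: v_1 = 16, v_2 = 84, v_3 = 468. This suggests v_N = 4·3^(N - 1) + 2·6^N.
For the base case N = 1: the formula gives 16 = 16 = v_1.
Inductive step: suppose the statement holds for some p ≥ 1, so v_p = 4·3^(p - 1) + 2·6^p.
Then v_{p+1} = 3·v_p + 6·6^p = 3·(4·3^(p - 1) + 2·6^p) + 6·6^p = 4·3^p + 2·6^(p + 1) = 4·3^((p+1) - 1) + 2·6^(p+1),
which is the claimed formula at N = p+1.
By induction, the statement is established for all N ≥ 1.

v_N = 4·3^(N - 1) + 2·6^N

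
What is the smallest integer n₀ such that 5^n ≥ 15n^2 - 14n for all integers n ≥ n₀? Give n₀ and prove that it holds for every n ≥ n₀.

n₀ = 3

At n = 2: 25 < 32, so the inequality fails and n₀ ≥ 3. We prove 5^n ≥ 15n^2 - 14n for all n ≥ 3.
For the base case n = 3: 5^n = 125 and 15n^2 - 14n = 93, so 125 ≥ 93.
Inductive step: assume the claim holds for n = i, so 5^i ≥ 15i^2 - 14i.
Then 5^(i + 1) = 5·(5^i) ≥ 5·(15i^2 - 14i).
Also, for i ≥ 3 we have 5·(15i^2 - 14i) ≥ 15(i+1)^2 - 14(i+1), since 5·(15i^2 - 14i) − (15(i+1)^2 - 14(i+1)) = 60i^2 - 86i - 1, which is nonnegative for all i ≥ 3.
Combining, 5^(i + 1) ≥ 15(i+1)^2 - 14(i+1).
By the principle of mathematical induction, the result holds for all n ≥ 3.
Hence the smallest such n₀ is 3.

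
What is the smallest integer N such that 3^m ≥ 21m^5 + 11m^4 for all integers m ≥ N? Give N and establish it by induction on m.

At m = 15: 14348907 < 16503750, so the inequality fails and N ≥ 16. We prove 3^m ≥ 21m^5 + 11m^4 for all m ≥ 16.
Base step (m = 16): 3^m = 43046721 and 21m^5 + 11m^4 = 22740992, so 43046721 ≥ 22740992.
Inductive step: assume the claim holds for m = i, so 3^i ≥ 21i^5 + 11i^4.
Then 3^(i + 1) = 3·(3^i) ≥ 3·(21i^5 + 11i^4).
Also, for i ≥ 16 we have 3·(21i^5 + 11i^4) ≥ 21(i+1)^5 + 11(i+1)^4, since 3·(21i^5 + 11i^4) − (21(i+1)^5 + 11(i+1)^4) = 42i^5 - 83i^4 - 254i^3 - 276i^2 - 149i - 32, which is nonnegative for all i ≥ 16.
Combining, 3^(i + 1) ≥ 21(i+1)^5 + 11(i+1)^4.
By induction, the statement is established for all m ≥ 16.
Hence the smallest such N is 16.

N = 16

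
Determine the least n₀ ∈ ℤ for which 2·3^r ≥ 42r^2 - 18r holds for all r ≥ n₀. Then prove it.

n₀ = 6

At r = 5: 486 < 960, so the inequality fails and n₀ ≥ 6. We prove 2·3^r ≥ 42r^2 - 18r for all r ≥ 6.
Base step (r = 6): 2·3^r = 1458 and 42r^2 - 18r = 1404, so 1458 ≥ 1404.
Inductive step: assume the claim holds for r = i, so 2·3^i ≥ 42i^2 - 18i.
Then 2·3^(i + 1) = 3·(2·3^i) ≥ 3·(42i^2 - 18i).
Also, for i ≥ 6 we have 3·(42i^2 - 18i) ≥ 42(i+1)^2 - 18(i+1), since 3·(42i^2 - 18i) − (42(i+1)^2 - 18(i+1)) = 84i^2 - 120i - 24, which is nonnegative for all i ≥ 6.
Combining, 2·3^(i + 1) ≥ 42(i+1)^2 - 18(i+1).
This completes the induction.
Hence the smallest such n₀ is 6.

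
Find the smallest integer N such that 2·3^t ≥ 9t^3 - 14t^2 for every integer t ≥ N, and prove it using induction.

N = 6

At t = 5: 486 < 775, so the inequality fails and N ≥ 6. We prove 2·3^t ≥ 9t^3 - 14t^2 for all t ≥ 6.
Base case (t = 6): 2·3^t = 1458 and 9t^3 - 14t^2 = 1440, so 1458 ≥ 1440.
Inductive step: suppose the statement holds for some j ≥ 6, so 2·3^j ≥ 9j^3 - 14j^2.
Then 2·3^(j + 1) = 3·(2·3^j) ≥ 3·(9j^3 - 14j^2).
Also, for j ≥ 6 we have 3·(9j^3 - 14j^2) ≥ 9(j+1)^3 - 14(j+1)^2, since 3·(9j^3 - 14j^2) − (9(j+1)^3 - 14(j+1)^2) = 18j^3 - 55j^2 + j + 5, which is nonnegative for all j ≥ 6.
Combining, 2·3^(j + 1) ≥ 9(j+1)^3 - 14(j+1)^2.
This completes the induction.
Hence the smallest such N is 6.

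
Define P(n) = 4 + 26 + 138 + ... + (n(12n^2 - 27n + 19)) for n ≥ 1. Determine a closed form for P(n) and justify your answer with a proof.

P(n) = n(n + 1)(3n^2 - 6n + 5)

We claim P(n) = n(n + 1)(3n^2 - 6n + 5) for all n ≥ 1.
When n = 1: P(1) = 4, and the closed form gives 4. They agree.
Suppose the result is true for n = r, so P(r) = r(3r^3 - 3r^2 - r + 5).
Then P(r+1) = P(r) + (12r^3 + 9r^2 + r + 4) = (r(3r^3 - 3r^2 - r + 5)) + (12r^3 + 9r^2 + r + 4).
Simplifying, P(r+1) = (r + 1)(r + 2)(3r^2 + 2) = (r+1)((r+1) + 1)(3(r+1)^2 - 6(r+1) + 5),
which is the closed form with n = r+1.
This completes the induction.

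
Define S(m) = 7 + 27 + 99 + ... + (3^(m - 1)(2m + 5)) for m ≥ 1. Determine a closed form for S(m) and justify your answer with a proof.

S(m) = 3^m(m + 2) - 2

We claim S(m) = 3^m(m + 2) - 2 for all m ≥ 1.
Base case (m = 1): S(1) = 7, and the closed form gives 7. They agree.
For the inductive step, assume it holds for an arbitrary j ≥ 1, so S(j) = 3^j(j + 2) - 2.
Then S(j+1) = S(j) + (3^j(2j + 7)) = (3^j(j + 2) - 2) + (3^j(2j + 7)).
Simplifying, S(j+1) = 3^(j + 1)j + 3^(j + 2) - 2 = 3^(j+1)((j+1) + 2) - 2,
which is the closed form with m = j+1.
By induction, the statement is established for all m ≥ 1.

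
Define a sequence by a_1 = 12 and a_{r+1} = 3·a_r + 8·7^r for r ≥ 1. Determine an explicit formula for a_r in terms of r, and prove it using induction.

Computing the first terms: a_1 = 12, a_2 = 92, a_3 = 668. This suggests a_r = -2·3^(r - 1) + 2·7^r.
Base case (r = 1): the formula gives 12 = 12 = a_1.
For the inductive step, assume it holds for an arbitrary m ≥ 1, so a_m = -2·3^(m - 1) + 2·7^m.
Then a_{m+1} = 3·a_m + 8·7^m = 3·(-2·3^(m - 1) + 2·7^m) + 8·7^m = -2·3^m + 2·7^(m + 1) = -2·3^((m+1) - 1) + 2·7^(m+1),
which is the claimed formula at r = m+1.
This completes the induction.

a_r = -2·3^(r - 1) + 2·7^r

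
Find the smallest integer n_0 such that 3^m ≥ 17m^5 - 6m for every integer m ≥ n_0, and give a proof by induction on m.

n_0 = 15

At m = 14: 4782969 < 9142924, so the inequality fails and n_0 ≥ 15. We prove 3^m ≥ 17m^5 - 6m for all m ≥ 15.
Base case (m = 15): 3^m = 14348907 and 17m^5 - 6m = 12909285, so 14348907 ≥ 12909285.
For the inductive step, assume it holds for an arbitrary k ≥ 15, so 3^k ≥ 17k^5 - 6k.
Then 3^(k + 1) = 3·(3^k) ≥ 3·(17k^5 - 6k).
Also, for k ≥ 15 we have 3·(17k^5 - 6k) ≥ 17(k+1)^5 - 6(k+1), since 3·(17k^5 - 6k) − (17(k+1)^5 - 6(k+1)) = 34k^5 - 85k^4 - 170k^3 - 170k^2 - 97k - 11, which is nonnegative for all k ≥ 15.
Combining, 3^(k + 1) ≥ 17(k+1)^5 - 6(k+1).
Hence, by induction on m, the claim holds for every m ≥ 15.
Hence the smallest such n_0 is 15.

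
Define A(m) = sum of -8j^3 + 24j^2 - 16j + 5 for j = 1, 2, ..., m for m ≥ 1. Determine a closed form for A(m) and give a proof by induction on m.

We claim A(m) = -m(2m^3 - 4m^2 - 2m - 1) for all m ≥ 1.
When m = 1: A(1) = 5, and the closed form gives 5. They agree.
Suppose the result is true for m = j, so A(j) = j(-2j^3 + 4j^2 + 2j + 1).
Then A(j+1) = A(j) + (-8j^3 + 8j + 5) = (j(-2j^3 + 4j^2 + 2j + 1)) + (-8j^3 + 8j + 5).
Simplifying, A(j+1) = -(j + 1)(2j^3 + 2j^2 - 4j - 5) = -(j+1)(2(j+1)^3 - 4(j+1)^2 - 2(j+1) - 1),
which is the closed form with m = j+1.
Hence, by induction on m, the claim holds for every m ≥ 1.

A(m) = -m(2m^3 - 4m^2 - 2m - 1)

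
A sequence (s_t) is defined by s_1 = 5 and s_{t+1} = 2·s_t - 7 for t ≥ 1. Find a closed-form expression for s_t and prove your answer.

Computing the first terms: s_1 = 5, s_2 = 3, s_3 = -1. This suggests s_t = -2^t + 7.
When t = 1: the formula gives 5 = 5 = s_1.
Inductive step: assume the claim holds for t = i, so s_i = -2^i + 7.
Then s_{i+1} = 2·s_i - 7 = 2·(-2^i + 7) - 7 = -2^(i + 1) + 7,
which is the claimed formula at t = i+1.
By induction, the statement is established for all t ≥ 1.

s_t = -2^t + 7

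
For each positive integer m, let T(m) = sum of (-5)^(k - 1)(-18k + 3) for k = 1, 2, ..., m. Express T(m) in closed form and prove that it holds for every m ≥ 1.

T(m) = 3(-5)^m·m

We claim T(m) = 3(-5)^m·m for all m ≥ 1.
Base step (m = 1): T(1) = -15, and the closed form gives -15. They agree.
Inductive step: assume the claim holds for m = k, so T(k) = 3(-5)^k·k.
Then T(k+1) = T(k) + ((-5)^k(-18k - 15)) = (3(-5)^k·k) + ((-5)^k(-18k - 15)).
Simplifying, T(k+1) = (-5)^(k + 1)(3k + 3) = 3(-5)^(k+1)·(k+1),
which is the closed form with m = k+1.
By the principle of mathematical induction, the result holds for all m ≥ 1.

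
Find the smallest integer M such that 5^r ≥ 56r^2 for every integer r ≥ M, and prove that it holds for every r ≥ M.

At r = 4: 625 < 896, so the inequality fails and M ≥ 5. We prove 5^r ≥ 56r^2 for all r ≥ 5.
For the base case r = 5: 5^r = 3125 and 56r^2 = 1400, so 3125 ≥ 1400.
Suppose the result is true for r = k, so 5^k ≥ 56k^2.
Then 5^(k + 1) = 5·(5^k) ≥ 5·(56k^2).
Also, for k ≥ 5 we have 5·(56k^2) ≥ 56(k+1)^2, since 5 ≥ (1 + 1/k)^2 for all k ≥ 5.
Combining, 5^(k + 1) ≥ 56(k+1)^2.
By the principle of mathematical induction, the result holds for all r ≥ 5.
Hence the smallest such M is 5.

M = 5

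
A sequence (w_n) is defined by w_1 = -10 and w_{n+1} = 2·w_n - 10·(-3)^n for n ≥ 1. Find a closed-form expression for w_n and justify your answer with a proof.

w_n = 2(-3)^n - 2^(n + 1)

Computing the first terms: w_1 = -10, w_2 = 10, w_3 = -70. This suggests w_n = 2(-3)^n - 2^(n + 1).
Base case (n = 1): the formula gives -10 = -10 = w_1.
Inductive step: assume the claim holds for n = j, so w_j = 2(-3)^j - 2^(j + 1).
Then w_{j+1} = 2·w_j - 10·(-3)^j = 2·(2(-3)^j - 2^(j + 1)) - 10·(-3)^j = 2(-3)^(j + 1) - 2^(j + 2) = 2(-3)^(j+1) - 2^((j+1) + 1),
which is the claimed formula at n = j+1.
By induction, the statement is established for all n ≥ 1.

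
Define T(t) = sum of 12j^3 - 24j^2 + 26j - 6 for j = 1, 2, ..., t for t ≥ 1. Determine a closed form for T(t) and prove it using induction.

T(t) = t(3t^3 - 2t^2 + 4t + 3)

We claim T(t) = t(3t^3 - 2t^2 + 4t + 3) for all t ≥ 1.
When t = 1: T(1) = 8, and the closed form gives 8. They agree.
Suppose the result is true for t = j, so T(j) = j(3j^3 - 2j^2 + 4j + 3).
Then T(j+1) = T(j) + (12j^3 + 12j^2 + 14j + 8) = (j(3j^3 - 2j^2 + 4j + 3)) + (12j^3 + 12j^2 + 14j + 8).
Simplifying, T(j+1) = (j + 1)(3j^3 + 7j^2 + 9j + 8) = (j+1)(3(j+1)^3 - 2(j+1)^2 + 4(j+1) + 3),
which is the closed form with t = j+1.
This completes the induction.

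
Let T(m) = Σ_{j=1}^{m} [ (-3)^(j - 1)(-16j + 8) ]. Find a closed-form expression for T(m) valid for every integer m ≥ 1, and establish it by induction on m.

We claim T(m) = (-3)^m(4m - 1) + 1 for all m ≥ 1.
Base case (m = 1): T(1) = -8, and the closed form gives -8. They agree.
Suppose the result is true for m = j, so T(j) = (-3)^j(4j - 1) + 1.
Then T(j+1) = T(j) + ((-3)^j(-16j - 8)) = ((-3)^j(4j - 1) + 1) + ((-3)^j(-16j - 8)).
Simplifying, T(j+1) = -12(-3)^j·j - 9(-3)^j + 1 = (-3)^(j+1)(4(j+1) - 1) + 1,
which is the closed form with m = j+1.
This completes the induction.

T(m) = (-3)^m(4m - 1) + 1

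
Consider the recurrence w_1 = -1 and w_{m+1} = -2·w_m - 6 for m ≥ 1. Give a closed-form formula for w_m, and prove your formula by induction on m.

w_m = (-2)^(m - 1) - 2

Computing the first terms: w_1 = -1, w_2 = -4, w_3 = 2. This suggests w_m = (-2)^(m - 1) - 2.
When m = 1: the formula gives -1 = -1 = w_1.
For the inductive step, assume it holds for an arbitrary k ≥ 1, so w_k = (-2)^(k - 1) - 2.
Then w_{k+1} = -2·w_k - 6 = -2·((-2)^(k - 1) - 2) - 6 = (-2)^k - 2 = (-2)^((k+1) - 1) - 2,
which is the claimed formula at m = k+1.
By the principle of mathematical induction, the result holds for all m ≥ 1.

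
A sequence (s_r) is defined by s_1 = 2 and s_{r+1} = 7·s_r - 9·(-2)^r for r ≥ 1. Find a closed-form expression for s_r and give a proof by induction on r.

Computing the first terms: s_1 = 2, s_2 = 32, s_3 = 188. This suggests s_r = (-2)^r + 4·7^(r - 1).
Base case (r = 1): the formula gives 2 = 2 = s_1.
For the inductive step, assume it holds for an arbitrary p ≥ 1, so s_p = (-2)^p + 4·7^(p - 1).
Then s_{p+1} = 7·s_p - 9·(-2)^p = 7·((-2)^p + 4·7^(p - 1)) - 9·(-2)^p = (-2)^(p + 1) + 4·7^p = (-2)^(p+1) + 4·7^((p+1) - 1),
which is the claimed formula at r = p+1.
By induction, the statement is established for all r ≥ 1.

s_r = (-2)^r + 4·7^(r - 1)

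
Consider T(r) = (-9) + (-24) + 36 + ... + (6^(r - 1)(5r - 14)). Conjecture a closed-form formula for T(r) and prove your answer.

T(r) = 6^r(r - 3) + 3

We claim T(r) = 6^r(r - 3) + 3 for all r ≥ 1.
For the base case r = 1: T(1) = -9, and the closed form gives -9. They agree.
For the inductive step, assume it holds for an arbitrary p ≥ 1, so T(p) = 6^p(p - 3) + 3.
Then T(p+1) = T(p) + (6^p(5p - 9)) = (6^p(p - 3) + 3) + (6^p(5p - 9)).
Simplifying, T(p+1) = 6·6^p·p - 12·6^p + 3 = 6^(p+1)((p+1) - 3) + 3,
which is the closed form with r = p+1.
By induction, the statement is established for all r ≥ 1.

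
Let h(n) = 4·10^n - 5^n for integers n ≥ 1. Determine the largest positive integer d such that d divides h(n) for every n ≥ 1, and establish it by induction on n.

d = 5

Computing the first values: h(1) = 35 and h(2) = 375; gcd(35, 375) = 5, so d ≤ 5.
We prove 5 | 4·10^n - 5^n for all n ≥ 1 by induction on n.
When n = 1: h(1) = 35 = 5·(7), so 5 | h(1).
Inductive step: assume the claim holds for n = i, i.e. 5 | h(i). Then
h(i+1) − 10·h(i) = (4·10^(i+1) - 5^(i+1)) − 10·(4·10^i - 5^i) = (-1)·5^i·(5 − 10) = (5)·5^i. Since 5 | h(i) by the inductive hypothesis, 5 | 10·h(i); and 5 | 5 since 5 = 5·1. Therefore 5 | h(i+1).
By induction, the statement is established for all n ≥ 1.
Therefore the largest such d is 5.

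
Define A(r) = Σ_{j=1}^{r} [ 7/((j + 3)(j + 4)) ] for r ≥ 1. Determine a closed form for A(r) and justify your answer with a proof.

A(r) = 7r/(4(r + 4))

We claim A(r) = 7r/(4(r + 4)) for all r ≥ 1.
When r = 1: A(1) = 7/20, and the closed form gives 7/20. They agree.
Inductive step: suppose the statement holds for some j ≥ 1, so A(j) = 7j/(4(j + 4)).
Then A(j+1) = A(j) + (7/((j + 4)(j + 5))) = (7j/(4(j + 4))) + (7/((j + 4)(j + 5))).
Simplifying, A(j+1) = 7(j + 1)/(4(j + 5)) = 7(j+1)/(4((j+1) + 4)),
which is the closed form with r = j+1.
By induction, the statement is established for all r ≥ 1.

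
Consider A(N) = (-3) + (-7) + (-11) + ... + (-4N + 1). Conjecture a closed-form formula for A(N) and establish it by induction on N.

A(N) = -N(2N + 1)

We claim A(N) = -N(2N + 1) for all N ≥ 1.
When N = 1: A(1) = -3, and the closed form gives -3. They agree.
For the inductive step, assume it holds for an arbitrary m ≥ 1, so A(m) = m(-2m - 1).
Then A(m+1) = A(m) + (-4m - 3) = (m(-2m - 1)) + (-4m - 3).
Simplifying, A(m+1) = -(m + 1)(2m + 3) = -(m+1)(2(m+1) + 1),
which is the closed form with N = m+1.
By the principle of mathematical induction, the result holds for all N ≥ 1.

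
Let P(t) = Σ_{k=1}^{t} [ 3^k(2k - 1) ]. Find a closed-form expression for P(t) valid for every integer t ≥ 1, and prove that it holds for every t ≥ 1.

P(t) = 3·3^t(t - 1) + 3

We claim P(t) = 3·3^t(t - 1) + 3 for all t ≥ 1.
Base case (t = 1): P(1) = 3, and the closed form gives 3. They agree.
Inductive step: suppose the statement holds for some k ≥ 1, so P(k) = 3·3^k(k - 1) + 3.
Then P(k+1) = P(k) + (3^(k + 1)(2k + 1)) = (3·3^k(k - 1) + 3) + (3^(k + 1)(2k + 1)).
Simplifying, P(k+1) = 9·3^k·k + 3 = 3·3^(k+1)((k+1) - 1) + 3,
which is the closed form with t = k+1.
By the principle of mathematical induction, the result holds for all t ≥ 1.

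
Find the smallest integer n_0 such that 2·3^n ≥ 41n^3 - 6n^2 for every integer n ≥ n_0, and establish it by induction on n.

At n = 8: 13122 < 20608, so the inequality fails and n_0 ≥ 9. We prove 2·3^n ≥ 41n^3 - 6n^2 for all n ≥ 9.
When n = 9: 2·3^n = 39366 and 41n^3 - 6n^2 = 29403, so 39366 ≥ 29403.
Suppose the result is true for n = k, so 2·3^k ≥ 41k^3 - 6k^2.
Then 2·3^(k + 1) = 3·(2·3^k) ≥ 3·(41k^3 - 6k^2).
Also, for k ≥ 9 we have 3·(41k^3 - 6k^2) ≥ 41(k+1)^3 - 6(k+1)^2, since 3·(41k^3 - 6k^2) − (41(k+1)^3 - 6(k+1)^2) = 82k^3 - 135k^2 - 111k - 35, which is nonnegative for all k ≥ 9.
Combining, 2·3^(k + 1) ≥ 41(k+1)^3 - 6(k+1)^2.
This completes the induction.
Hence the smallest such n_0 is 9.

n_0 = 9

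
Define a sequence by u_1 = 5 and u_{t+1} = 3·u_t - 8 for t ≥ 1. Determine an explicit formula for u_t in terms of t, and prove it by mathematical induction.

Computing the first terms: u_1 = 5, u_2 = 7, u_3 = 13. This suggests u_t = 3^(t - 1) + 4.
When t = 1: the formula gives 5 = 5 = u_1.
For the inductive step, assume it holds for an arbitrary k ≥ 1, so u_k = 3^(k - 1) + 4.
Then u_{k+1} = 3·u_k - 8 = 3·(3^(k - 1) + 4) - 8 = 3^k + 4 = 3^((k+1) - 1) + 4,
which is the claimed formula at t = k+1.
By induction, the statement is established for all t ≥ 1.

u_t = 3^(t - 1) + 4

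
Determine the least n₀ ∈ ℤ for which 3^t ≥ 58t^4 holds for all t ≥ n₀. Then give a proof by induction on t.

n₀ = 14

At t = 13: 1594323 < 1656538, so the inequality fails and n₀ ≥ 14. We prove 3^t ≥ 58t^4 for all t ≥ 14.
Base case (t = 14): 3^t = 4782969 and 58t^4 = 2228128, so 4782969 ≥ 2228128.
For the inductive step, assume it holds for an arbitrary p ≥ 14, so 3^p ≥ 58p^4.
Then 3^(p + 1) = 3·(3^p) ≥ 3·(58p^4).
Also, for p ≥ 14 we have 3·(58p^4) ≥ 58(p+1)^4, since 3 ≥ (1 + 1/p)^4 for all p ≥ 14.
Combining, 3^(p + 1) ≥ 58(p+1)^4.
This completes the induction.
Hence the smallest such n₀ is 14.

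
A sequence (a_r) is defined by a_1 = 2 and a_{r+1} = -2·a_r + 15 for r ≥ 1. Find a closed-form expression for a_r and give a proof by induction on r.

a_r = -3(-2)^(r - 1) + 5

Computing the first terms: a_1 = 2, a_2 = 11, a_3 = -7. This suggests a_r = -3(-2)^(r - 1) + 5.
When r = 1: the formula gives 2 = 2 = a_1.
For the inductive step, assume it holds for an arbitrary k ≥ 1, so a_k = -3(-2)^(k - 1) + 5.
Then a_{k+1} = -2·a_k + 15 = -2·(-3(-2)^(k - 1) + 5) + 15 = -3(-2)^k + 5 = -3(-2)^((k+1) - 1) + 5,
which is the claimed formula at r = k+1.
Hence, by induction on r, the claim holds for every r ≥ 1.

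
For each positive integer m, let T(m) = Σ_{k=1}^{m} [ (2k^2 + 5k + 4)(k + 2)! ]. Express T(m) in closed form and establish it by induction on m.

We claim T(m) = (2m + 1)(m + 3)! - 6 for all m ≥ 1.
For the base case m = 1: T(1) = 66, and the closed form gives 66. They agree.
Inductive step: assume the claim holds for m = k, so T(k) = (2k + 1)(k + 3)! - 6.
Then T(k+1) = T(k) + ((2k^2 + 9k + 11)(k + 3)!) = ((2k + 1)(k + 3)! - 6) + ((2k^2 + 9k + 11)(k + 3)!).
Simplifying, T(k+1) = (2(k+1) + 1)((k+1) + 3)! - 6,
which is the closed form with m = k+1.
By the principle of mathematical induction, the result holds for all m ≥ 1.

T(m) = (2m + 1)(m + 3)! - 6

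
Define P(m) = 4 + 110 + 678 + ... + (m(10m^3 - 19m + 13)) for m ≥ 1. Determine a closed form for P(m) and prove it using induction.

P(m) = m(m + 1)(2m^3 + 3m^2 - 6m + 3)

We claim P(m) = m(m + 1)(2m^3 + 3m^2 - 6m + 3) for all m ≥ 1.
For the base case m = 1: P(1) = 4, and the closed form gives 4. They agree.
For the inductive step, assume it holds for an arbitrary r ≥ 1, so P(r) = r(2r^4 + 5r^3 - 3r^2 - 3r + 3).
Then P(r+1) = P(r) + (-(r + 1)(19r - 10(r + 1)^3 + 6)) = (r(2r^4 + 5r^3 - 3r^2 - 3r + 3)) + (-(r + 1)(19r - 10(r + 1)^3 + 6)).
Simplifying, P(r+1) = (r + 1)(r + 2)(2r^3 + 9r^2 + 6r + 2) = (r+1)((r+1) + 1)(2(r+1)^3 + 3(r+1)^2 - 6(r+1) + 3),
which is the closed form with m = r+1.
Hence, by induction on m, the claim holds for every m ≥ 1.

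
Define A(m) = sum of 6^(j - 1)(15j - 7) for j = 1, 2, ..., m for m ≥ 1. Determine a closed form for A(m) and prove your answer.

A(m) = 6^m(3m - 2) + 2

We claim A(m) = 6^m(3m - 2) + 2 for all m ≥ 1.
Base case (m = 1): A(1) = 8, and the closed form gives 8. They agree.
Suppose the result is true for m = j, so A(j) = 6^j(3j - 2) + 2.
Then A(j+1) = A(j) + (6^j(15j + 8)) = (6^j(3j - 2) + 2) + (6^j(15j + 8)).
Simplifying, A(j+1) = 18·6^j·j + 6·6^j + 2 = 6^(j+1)(3(j+1) - 2) + 2,
which is the closed form with m = j+1.
Hence, by induction on m, the claim holds for every m ≥ 1.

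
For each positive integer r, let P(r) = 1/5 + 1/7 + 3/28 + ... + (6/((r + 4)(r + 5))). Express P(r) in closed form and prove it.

We claim P(r) = 6r/(5(r + 5)) for all r ≥ 1.
When r = 1: P(1) = 1/5, and the closed form gives 1/5. They agree.
For the inductive step, assume it holds for an arbitrary k ≥ 1, so P(k) = 6k/(5(k + 5)).
Then P(k+1) = P(k) + (6/((k + 5)(k + 6))) = (6k/(5(k + 5))) + (6/((k + 5)(k + 6))).
Simplifying, P(k+1) = 6(k + 1)/(5(k + 6)) = 6(k+1)/(5((k+1) + 5)),
which is the closed form with r = k+1.
By the principle of mathematical induction, the result holds for all r ≥ 1.

P(r) = 6r/(5(r + 5))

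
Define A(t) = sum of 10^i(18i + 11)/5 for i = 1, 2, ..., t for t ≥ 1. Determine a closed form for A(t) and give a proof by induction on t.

We claim A(t) = 2·10^t(2t + 1) - 2 for all t ≥ 1.
Base step (t = 1): A(1) = 58, and the closed form gives 58. They agree.
For the inductive step, assume it holds for an arbitrary i ≥ 1, so A(i) = 2·10^i(2i + 1) - 2.
Then A(i+1) = A(i) + (10^i(36i + 58)) = (2·10^i(2i + 1) - 2) + (10^i(36i + 58)).
Simplifying, A(i+1) = 40·10^i·i + 60·10^i - 2 = 2·10^(i+1)(2(i+1) + 1) - 2,
which is the closed form with t = i+1.
By induction, the statement is established for all t ≥ 1.

A(t) = 2·10^t(2t + 1) - 2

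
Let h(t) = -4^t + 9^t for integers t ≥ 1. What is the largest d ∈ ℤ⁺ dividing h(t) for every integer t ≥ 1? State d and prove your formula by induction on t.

d = 5

Computing the first values: h(1) = 5 and h(2) = 65; gcd(5, 65) = 5, so d ≤ 5.
We prove 5 | -4^t + 9^t for all t ≥ 1 by induction on t.
When t = 1: h(1) = 5 = 5·(1), so 5 | h(1).
Inductive step: suppose the statement holds for some j ≥ 1, i.e. 5 | h(j). Then
9^{j+1} − 4^{j+1} = 9·9^j − 4·4^j = 9·(9^j − 4^j) + (5)·4^j. The first term is divisible by 5 by the inductive hypothesis, and the second term (5)·4^j is divisible by 5 since 5 | 5. Hence 5 | h(j+1).
By induction, the statement is established for all t ≥ 1.
Therefore the largest such d is 5.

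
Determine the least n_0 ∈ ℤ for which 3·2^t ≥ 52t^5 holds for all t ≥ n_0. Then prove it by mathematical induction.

At t = 28: 805306368 < 894939136, so the inequality fails and n_0 ≥ 29. We prove 3·2^t ≥ 52t^5 for all t ≥ 29.
When t = 29: 3·2^t = 1610612736 and 52t^5 = 1066579748, so 1610612736 ≥ 1066579748.
Inductive step: assume the claim holds for t = m, so 3·2^m ≥ 52m^5.
Then 3·2^(m + 1) = 2·(3·2^m) ≥ 2·(52m^5).
Also, for m ≥ 29 we have 2·(52m^5) ≥ 52(m+1)^5, since 2 ≥ (1 + 1/m)^5 for all m ≥ 29.
Combining, 3·2^(m + 1) ≥ 52(m+1)^5.
By the principle of mathematical induction, the result holds for all t ≥ 29.
Hence the smallest such n_0 is 29.

n_0 = 29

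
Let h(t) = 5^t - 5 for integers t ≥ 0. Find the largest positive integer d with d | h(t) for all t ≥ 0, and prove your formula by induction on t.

d = 4

Computing the first values: h(0) = -4 and h(1) = 0; gcd(-4, 0) = 4, so d ≤ 4.
We prove 4 | 5^t - 5 for all t ≥ 0 by induction on t.
For the base case t = 0: h(0) = -4 = 4·(-1), so 4 | h(0).
Inductive step: suppose the statement holds for some m ≥ 0, i.e. 4 | h(m). Then
h(m+1) = 5^(m+1) - 5 = 5·(5^m - 5) + 20 = 5·h(m) + 20. The first term is divisible by 4 by the inductive hypothesis, and 20 is divisible by 4. Hence 4 | h(m+1).
By induction, the statement is established for all t ≥ 0.
Therefore the largest such d is 4.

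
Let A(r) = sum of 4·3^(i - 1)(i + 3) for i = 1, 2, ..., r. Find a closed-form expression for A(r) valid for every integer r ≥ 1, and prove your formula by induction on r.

A(r) = 3^r(2r + 5) - 5

We claim A(r) = 3^r(2r + 5) - 5 for all r ≥ 1.
Base case (r = 1): A(1) = 16, and the closed form gives 16. They agree.
For the inductive step, assume it holds for an arbitrary i ≥ 1, so A(i) = 3^i(2i + 5) - 5.
Then A(i+1) = A(i) + (4·3^i(i + 4)) = (3^i(2i + 5) - 5) + (4·3^i(i + 4)).
Simplifying, A(i+1) = 6·3^i·i + 21·3^i - 5 = 3^(i+1)(2(i+1) + 5) - 5,
which is the closed form with r = i+1.
By the principle of mathematical induction, the result holds for all r ≥ 1.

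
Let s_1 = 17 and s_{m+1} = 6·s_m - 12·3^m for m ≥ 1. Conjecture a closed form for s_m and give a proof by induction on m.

Computing the first terms: s_1 = 17, s_2 = 66, s_3 = 288. This suggests s_m = 4·3^m + 5·6^(m - 1).
Base step (m = 1): the formula gives 17 = 17 = s_1.
For the inductive step, assume it holds for an arbitrary j ≥ 1, so s_j = 4·3^j + 5·6^(j - 1).
Then s_{j+1} = 6·s_j - 12·3^j = 6·(4·3^j + 5·6^(j - 1)) - 12·3^j = 4·3^(j + 1) + 5·6^j = 4·3^(j+1) + 5·6^((j+1) - 1),
which is the claimed formula at m = j+1.
Hence, by induction on m, the claim holds for every m ≥ 1.

s_m = 4·3^m + 5·6^(m - 1)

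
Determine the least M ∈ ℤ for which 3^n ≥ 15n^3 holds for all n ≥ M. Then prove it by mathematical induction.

At n = 8: 6561 < 7680, so the inequality fails and M ≥ 9. We prove 3^n ≥ 15n^3 for all n ≥ 9.
For the base case n = 9: 3^n = 19683 and 15n^3 = 10935, so 19683 ≥ 10935.
Suppose the result is true for n = i, so 3^i ≥ 15i^3.
Then 3^(i + 1) = 3·(3^i) ≥ 3·(15i^3).
Also, for i ≥ 9 we have 3·(15i^3) ≥ 15(i+1)^3, since 3 ≥ (1 + 1/i)^3 for all i ≥ 9.
Combining, 3^(i + 1) ≥ 15(i+1)^3.
Hence, by induction on n, the claim holds for every n ≥ 9.
Hence the smallest such M is 9.

M = 9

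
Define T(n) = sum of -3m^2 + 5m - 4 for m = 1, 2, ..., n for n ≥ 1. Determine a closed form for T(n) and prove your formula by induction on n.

T(n) = -n(n^2 - n + 2)

We claim T(n) = -n(n^2 - n + 2) for all n ≥ 1.
For the base case n = 1: T(1) = -2, and the closed form gives -2. They agree.
Inductive step: assume the claim holds for n = m, so T(m) = m(-m^2 + m - 2).
Then T(m+1) = T(m) + (-3m^2 - m - 2) = (m(-m^2 + m - 2)) + (-3m^2 - m - 2).
Simplifying, T(m+1) = -(m + 1)(m^2 + m + 2) = -(m+1)((m+1)^2 - (m+1) + 2),
which is the closed form with n = m+1.
By the principle of mathematical induction, the result holds for all n ≥ 1.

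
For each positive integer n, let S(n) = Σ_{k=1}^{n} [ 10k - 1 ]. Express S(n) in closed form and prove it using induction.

S(n) = n(5n + 4)

We claim S(n) = n(5n + 4) for all n ≥ 1.
Base step (n = 1): S(1) = 9, and the closed form gives 9. They agree.
Inductive step: suppose the statement holds for some k ≥ 1, so S(k) = k(5k + 4).
Then S(k+1) = S(k) + (10k + 9) = (k(5k + 4)) + (10k + 9).
Simplifying, S(k+1) = (k + 1)(5k + 9) = (k+1)(5(k+1) + 4),
which is the closed form with n = k+1.
By induction, the statement is established for all n ≥ 1.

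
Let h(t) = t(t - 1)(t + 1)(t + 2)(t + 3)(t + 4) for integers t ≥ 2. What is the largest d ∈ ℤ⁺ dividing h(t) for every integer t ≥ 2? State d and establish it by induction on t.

Computing the first values: h(2) = 720 and h(3) = 5040; gcd(720, 5040) = 720, so d ≤ 720.
We prove 720 | t(t - 1)(t + 1)(t + 2)(t + 3)(t + 4) for all t ≥ 2 by induction on t.
Base step (t = 2): h(2) = 720 = 720·(1), so 720 | h(2).
For the inductive step, assume it holds for an arbitrary i ≥ 2, i.e. 720 | h(i). Then
h(i+1) − h(i) = i·(i+1)·(i+2)·(i+3)·(i+4)·(i+5) − (i-1)·i·(i+1)·(i+2)·(i+3)·(i+4) = i·(i+1)·(i+2)·(i+3)·(i+4)·[(i+5) − (i-1)] = 6·i·(i+1)·(i+2)·(i+3)·(i+4). The product of 5 consecutive integers is divisible by (5)! = 120, so h(i+1) − h(i) is divisible by 6·120 = 720. By the inductive hypothesis 720 | h(i), hence 720 | h(i+1).
This completes the induction.
Therefore the largest such d is 720.

d = 720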